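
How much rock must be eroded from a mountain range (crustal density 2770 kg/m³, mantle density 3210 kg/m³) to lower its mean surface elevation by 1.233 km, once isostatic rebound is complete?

9 km

Net drop Δ = e − u = e − e ρ_c/ρ_m = e (ρ_m − ρ_c)/ρ_m.
e = Δ ρ_m/(ρ_m − ρ_c) = 1.233 km × 3210/440 = 9 km.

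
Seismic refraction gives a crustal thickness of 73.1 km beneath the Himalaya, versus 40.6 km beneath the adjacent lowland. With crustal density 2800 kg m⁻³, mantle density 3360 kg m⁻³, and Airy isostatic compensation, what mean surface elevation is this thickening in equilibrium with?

Excess crust Δ = 73.1 km − 40.6 km = 32.5 km, split between elevation h and root r with h + r = Δ.
Airy balance ρ_c h = (ρ_m − ρ_c) r gives r = h ρ_c/(ρ_m − ρ_c), so h (1 + ρ_c/(ρ_m − ρ_c)) = Δ, i.e. h = Δ (ρ_m − ρ_c)/ρ_m.
h = 32.5 km × 560/3360 = 5.42 km.

5.42 km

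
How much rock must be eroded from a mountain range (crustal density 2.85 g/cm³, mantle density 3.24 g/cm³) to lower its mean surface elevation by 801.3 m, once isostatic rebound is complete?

Net drop Δ = e − u = e − e ρ_c/ρ_m = e (ρ_m − ρ_c)/ρ_m.
e = Δ ρ_m/(ρ_m − ρ_c) = 801.3 m × 3.24/0.39 = 6660 m.

6660 m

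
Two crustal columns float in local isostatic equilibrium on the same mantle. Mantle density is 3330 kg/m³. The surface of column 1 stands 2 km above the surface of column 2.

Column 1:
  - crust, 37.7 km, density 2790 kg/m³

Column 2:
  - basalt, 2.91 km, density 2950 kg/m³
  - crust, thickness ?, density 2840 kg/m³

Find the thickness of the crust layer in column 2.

Take the compensation level at the base of the deeper column (depth z_c below the surface of column 1) and equate Σ ρ_i t_i down to z_c; mantle fills any gap and the z_c terms cancel.
Column 1: 37.7×2790 + (z_c − 37.7)×3330
Column 2: 2×0 + 2.91×2950 + x×2840 + (z_c − 2 − 2.91 − x)×3330
The z_c×3330 term appears on both sides and cancels. Collect the known terms of each column as K = Σ(ρt)_known − 3330 × (depth of known layers): K_1 = 105183 − 3330×37.7 = −20358; K_2 = 8584.5 − 3330×(2 + 2.91) = −7765.8.
Balance: K_1 = K_2 − x×(3330 − 2840), so x = (K_2 − K_1)/(3330 − 2840) = 12592.2/490 = 25.7 km.

25.7 km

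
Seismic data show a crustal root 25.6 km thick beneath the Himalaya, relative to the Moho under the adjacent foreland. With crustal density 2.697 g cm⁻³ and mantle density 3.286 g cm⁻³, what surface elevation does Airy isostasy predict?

5.59 km

By Archimedes' principle applied to the lithosphere: ρ_c h = (ρ_m − ρ_c) r.
h = r (ρ_m − ρ_c) / ρ_c = 25.6 km × (3.286 − 2.697) / 2.697 = 5.59 km.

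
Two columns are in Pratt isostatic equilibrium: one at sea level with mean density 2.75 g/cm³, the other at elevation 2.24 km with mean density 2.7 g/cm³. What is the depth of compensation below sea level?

ρ_ref D = ρ (D + h) → D (ρ_ref − ρ) = ρ h.
D = ρ h/(ρ_ref − ρ) = 2.7 × 2.24 km/(2.75 − 2.7) = 121 km.

121 km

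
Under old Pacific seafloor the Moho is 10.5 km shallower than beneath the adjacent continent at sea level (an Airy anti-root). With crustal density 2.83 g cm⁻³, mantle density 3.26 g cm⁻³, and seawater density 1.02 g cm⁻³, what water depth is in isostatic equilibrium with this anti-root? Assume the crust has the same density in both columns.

2.49 km

Replacing a thickness d of crust by seawater at the top must be balanced by replacing crust with mantle at the base: d (ρ_c − ρ_w) = a (ρ_m − ρ_c).
d = a (ρ_m − ρ_c)/(ρ_c − ρ_w) = 10.5 km × 0.43/1.81 = 2.49 km.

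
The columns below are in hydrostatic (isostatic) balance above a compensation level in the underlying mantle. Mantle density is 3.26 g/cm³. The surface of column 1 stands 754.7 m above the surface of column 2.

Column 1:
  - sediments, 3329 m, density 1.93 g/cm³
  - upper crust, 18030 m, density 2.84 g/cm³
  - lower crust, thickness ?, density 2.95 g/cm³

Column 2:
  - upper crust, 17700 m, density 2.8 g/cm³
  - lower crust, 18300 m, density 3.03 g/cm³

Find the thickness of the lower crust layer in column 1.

9070 m

Take the compensation level at the base of the deeper column (depth z_c below the surface of column 1) and equate Σ ρ_i t_i down to z_c; mantle fills any gap and the z_c terms cancel.
Column 1: 3329×1.93 + 18030×2.84 + x×2.95 + (z_c − 21359 − x)×3.26
Column 2: 754.7×0 + 17700×2.8 + 18300×3.03 + (z_c − 754.7 − 36000)×3.26
The z_c×3.26 term appears on both sides and cancels. Collect the known terms of each column as K = Σ(ρt)_known − 3.26 × (depth of known layers): K_1 = 57630.17 − 3.26×21359 = −12000.17; K_2 = 105009 − 3.26×(754.7 + 36000) = −14811.322.
Balance: K_1 − x×(3.26 − 2.95) = K_2, so x = (K_1 − K_2)/(3.26 − 2.95) = 2811.15/0.31 = 9070 m.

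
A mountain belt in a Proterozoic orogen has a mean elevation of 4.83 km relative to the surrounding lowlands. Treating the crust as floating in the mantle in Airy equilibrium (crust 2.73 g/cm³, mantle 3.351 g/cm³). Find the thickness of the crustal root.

Balancing pressure at the compensation depth: the weight of the topography is balanced by the buoyancy of the root, ρ_c h = (ρ_m − ρ_c) r.
r = h · ρ_c / (ρ_m − ρ_c) = 4.83 km × 2.73 / (3.351 − 2.73) = 21.2 km.

21.2 km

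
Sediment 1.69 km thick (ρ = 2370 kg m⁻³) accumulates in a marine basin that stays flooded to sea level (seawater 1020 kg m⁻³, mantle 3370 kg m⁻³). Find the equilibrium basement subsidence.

0.971 km

Submarine loading: the sediment displaces seawater, and the subsidence is in turn flooded, so s (ρ_m − ρ_w) = t (ρ_sed − ρ_w).
s = 1.69 km × (2370 − 1020) / (3370 − 1020) = 0.971 km.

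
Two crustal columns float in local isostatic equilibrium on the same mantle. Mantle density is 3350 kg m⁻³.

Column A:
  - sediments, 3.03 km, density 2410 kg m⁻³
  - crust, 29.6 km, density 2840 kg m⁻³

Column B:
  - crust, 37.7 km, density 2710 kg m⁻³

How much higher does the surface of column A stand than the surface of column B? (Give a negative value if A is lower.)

−1.85 km

For any compensation level in the mantle, the mantle terms cancel and isostasy reduces to e = (Σt_A − Σt_B) − (Σ(ρt)_A − Σ(ρt)_B) / ρ_m.
Σt_A = 32.63 km; Σt_B = 37.7 km; Σ(ρt)_A = 91366.3; Σ(ρt)_B = 102167 (in km·kg m⁻³).
e = (32.63 − 37.7) − (91366.3 − 102167) / 3350 = −1.85 km.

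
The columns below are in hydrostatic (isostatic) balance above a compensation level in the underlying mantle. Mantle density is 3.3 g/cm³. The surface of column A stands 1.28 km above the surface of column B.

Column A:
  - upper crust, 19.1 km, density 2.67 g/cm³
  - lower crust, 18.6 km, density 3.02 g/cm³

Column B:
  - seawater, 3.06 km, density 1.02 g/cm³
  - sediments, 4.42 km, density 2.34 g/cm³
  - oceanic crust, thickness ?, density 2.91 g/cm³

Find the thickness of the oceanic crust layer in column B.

Take the compensation level at the base of the deeper column (depth z_c below the surface of column A) and equate Σ ρ_i t_i down to z_c; mantle fills any gap and the z_c terms cancel.
Column A: 19.1×2.67 + 18.6×3.02 + (z_c − 37.7)×3.3
Column B: 1.28×0 + 3.06×1.02 + 4.42×2.34 + x×2.91 + (z_c − 1.28 − 7.48 − x)×3.3
The z_c×3.3 term appears on both sides and cancels. Collect the known terms of each column as K = Σ(ρt)_known − 3.3 × (depth of known layers): K_A = 107.169 − 3.3×37.7 = −17.241; K_B = 13.464 − 3.3×(1.28 + 7.48) = −15.444.
Balance: K_A = K_B − x×(3.3 − 2.91), so x = (K_B − K_A)/(3.3 − 2.91) = 1.797/0.39 = 4.61 km.

4.61 km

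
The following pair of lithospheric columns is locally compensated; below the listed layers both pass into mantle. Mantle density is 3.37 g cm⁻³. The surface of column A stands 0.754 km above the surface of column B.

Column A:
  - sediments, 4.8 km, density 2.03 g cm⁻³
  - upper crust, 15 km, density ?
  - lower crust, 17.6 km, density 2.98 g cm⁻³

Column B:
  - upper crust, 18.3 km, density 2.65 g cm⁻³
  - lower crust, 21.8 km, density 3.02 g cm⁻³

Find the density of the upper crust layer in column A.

Take the compensation level at the base of the deeper column (depth z_c below the surface of column A) and equate Σ ρ_i t_i down to z_c; mantle fills any gap and the z_c terms cancel.
Column A: 4.8×2.03 + 15×ρ + 17.6×2.98 + (z_c − 37.4)×3.37
Column B: 0.754×0 + 18.3×2.65 + 21.8×3.02 + (z_c − 0.754 − 40.1)×3.37
The z_c×3.37 term appears on both sides and cancels. Collect the known terms of each column as K = Σ(ρt)_known − 3.37 × (depth of known layers): K_A = 62.192 − 3.37×37.4 = −63.846; K_B = 114.331 − 3.37×(0.754 + 40.1) = −23.34698.
Balance: K_A + 15×ρ = K_B, so ρ = (K_B − K_A)/15 = 40.499/15 = 2.7 g cm⁻³.

2.7 g cm⁻³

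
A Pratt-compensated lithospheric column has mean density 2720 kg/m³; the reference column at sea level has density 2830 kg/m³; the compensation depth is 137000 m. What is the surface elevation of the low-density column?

ρ_ref D = ρ (D + h) → h = D (ρ_ref − ρ)/ρ.
h = 137000 m × (2830 − 2720)/2720 = 5540 m.

5540 m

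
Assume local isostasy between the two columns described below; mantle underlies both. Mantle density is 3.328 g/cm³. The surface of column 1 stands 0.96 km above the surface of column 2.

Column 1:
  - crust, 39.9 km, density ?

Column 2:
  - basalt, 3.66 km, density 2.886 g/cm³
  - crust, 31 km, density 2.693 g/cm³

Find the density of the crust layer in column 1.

Take the compensation level at the base of the deeper column (depth z_c below the surface of column 1) and equate Σ ρ_i t_i down to z_c; mantle fills any gap and the z_c terms cancel.
Column 1: 39.9×ρ + (z_c − 39.9)×3.328
Column 2: 0.96×0 + 3.66×2.886 + 31×2.693 + (z_c − 0.96 − 34.66)×3.328
The z_c×3.328 term appears on both sides and cancels. Collect the known terms of each column as K = Σ(ρt)_known − 3.328 × (depth of known layers): K_1 = 0 − 3.328×39.9 = −132.7872; K_2 = 94.04576 − 3.328×(0.96 + 34.66) = −24.4976.
Balance: K_1 + 39.9×ρ = K_2, so ρ = (K_2 − K_1)/39.9 = 108.29/39.9 = 2.71 g/cm³.

2.71 g/cm³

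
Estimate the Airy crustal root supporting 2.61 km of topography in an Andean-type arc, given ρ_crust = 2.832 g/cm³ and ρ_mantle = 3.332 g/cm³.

By Archimedes' principle applied to the lithosphere: the weight of the topography is balanced by the buoyancy of the root, ρ_c h = (ρ_m − ρ_c) r.
r = h · ρ_c / (ρ_m − ρ_c) = 2.61 km × 2.832 / (3.332 − 2.832) = 14.8 km.

14.8 km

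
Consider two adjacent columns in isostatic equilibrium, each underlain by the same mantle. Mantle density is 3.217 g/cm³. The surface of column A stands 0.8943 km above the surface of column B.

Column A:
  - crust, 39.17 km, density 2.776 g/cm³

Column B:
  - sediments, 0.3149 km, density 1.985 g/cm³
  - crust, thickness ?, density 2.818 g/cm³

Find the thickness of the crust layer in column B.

35.1 km

Take the compensation level at the base of the deeper column (depth z_c below the surface of column A) and equate Σ ρ_i t_i down to z_c; mantle fills any gap and the z_c terms cancel.
Column A: 39.17×2.776 + (z_c − 39.17)×3.217
Column B: 0.8943×0 + 0.3149×1.985 + x×2.818 + (z_c − 0.8943 − 0.3149 − x)×3.217
The z_c×3.217 term appears on both sides and cancels. Collect the known terms of each column as K = Σ(ρt)_known − 3.217 × (depth of known layers): K_A = 108.73592 − 3.217×39.17 = −17.27397; K_B = 0.6250765 − 3.217×(0.8943 + 0.3149) = −3.2649199.
Balance: K_A = K_B − x×(3.217 − 2.818), so x = (K_B − K_A)/(3.217 − 2.818) = 14.0091/0.399 = 35.1 km.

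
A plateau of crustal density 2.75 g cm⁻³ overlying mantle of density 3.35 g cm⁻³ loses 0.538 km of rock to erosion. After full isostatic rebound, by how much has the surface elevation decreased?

Rebound u = e ρ_c/ρ_m = 0.538 km × 2.75/3.35 = 0.4416 km.
Net surface drop = e − u = 0.538 km − 0.4416 km = e (ρ_m − ρ_c)/ρ_m = 0.0964 km.

0.0964 km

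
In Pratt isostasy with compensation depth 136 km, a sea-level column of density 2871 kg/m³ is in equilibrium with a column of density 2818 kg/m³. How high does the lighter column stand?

ρ_ref D = ρ (D + h) → h = D (ρ_ref − ρ)/ρ.
h = 136 km × (2871 − 2818)/2818 = 2.56 km.

2.56 km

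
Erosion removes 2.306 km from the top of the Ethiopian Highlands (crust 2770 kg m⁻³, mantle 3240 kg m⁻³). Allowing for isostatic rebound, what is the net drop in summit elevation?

0.335 km

Rebound u = e ρ_c/ρ_m = 2.306 km × 2770/3240 = 1.971 km.
Net surface drop = e − u = 2.306 km − 1.971 km = e (ρ_m − ρ_c)/ρ_m = 0.335 km.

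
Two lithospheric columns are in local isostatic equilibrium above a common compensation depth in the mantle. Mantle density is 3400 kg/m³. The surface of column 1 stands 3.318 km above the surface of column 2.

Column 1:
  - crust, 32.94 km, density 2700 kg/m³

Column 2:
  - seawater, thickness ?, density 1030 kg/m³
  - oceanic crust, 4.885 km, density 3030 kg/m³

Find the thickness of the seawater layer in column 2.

4.21 km

Take the compensation level at the base of the deeper column (depth z_c below the surface of column 1) and equate Σ ρ_i t_i down to z_c; mantle fills any gap and the z_c terms cancel.
Column 1: 32.94×2700 + (z_c − 32.94)×3400
Column 2: 3.318×0 + x×1030 + 4.885×3030 + (z_c − 3.318 − 4.885 − x)×3400
The z_c×3400 term appears on both sides and cancels. Collect the known terms of each column as K = Σ(ρt)_known − 3400 × (depth of known layers): K_1 = 88938 − 3400×32.94 = −23058; K_2 = 14801.55 − 3400×(3.318 + 4.885) = −13088.65.
Balance: K_1 = K_2 − x×(3400 − 1030), so x = (K_2 − K_1)/(3400 − 1030) = 9969.35/2370 = 4.21 km.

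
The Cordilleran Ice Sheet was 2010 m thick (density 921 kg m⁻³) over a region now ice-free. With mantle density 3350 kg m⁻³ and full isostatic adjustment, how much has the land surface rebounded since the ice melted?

553 m

Removing the load lets mantle flow back in; uplift u satisfies ρ_ice t = ρ_m u.
u = t ρ_ice/ρ_m = 2010 m × 921/3350 = 553 m.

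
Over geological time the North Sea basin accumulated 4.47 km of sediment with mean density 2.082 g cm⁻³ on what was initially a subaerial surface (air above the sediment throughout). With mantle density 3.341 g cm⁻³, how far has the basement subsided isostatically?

2.79 km

Subaerial load: s = t ρ_sed / ρ_m = 4.47 km × 2.082/3.341 = 2.79 km.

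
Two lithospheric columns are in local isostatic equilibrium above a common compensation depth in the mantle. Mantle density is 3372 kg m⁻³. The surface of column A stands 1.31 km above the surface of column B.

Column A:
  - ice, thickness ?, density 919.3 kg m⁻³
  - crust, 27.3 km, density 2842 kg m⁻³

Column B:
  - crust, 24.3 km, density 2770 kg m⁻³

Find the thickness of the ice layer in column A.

Take the compensation level at the base of the deeper column (depth z_c below the surface of column A) and equate Σ ρ_i t_i down to z_c; mantle fills any gap and the z_c terms cancel.
Column A: x×919.3 + 27.3×2842 + (z_c − 27.3 − x)×3372
Column B: 1.31×0 + 24.3×2770 + (z_c − 1.31 − 24.3)×3372
The z_c×3372 term appears on both sides and cancels. Collect the known terms of each column as K = Σ(ρt)_known − 3372 × (depth of known layers): K_A = 77586.6 − 3372×27.3 = −14469; K_B = 67311 − 3372×(1.31 + 24.3) = −19045.92.
Balance: K_A − x×(3372 − 919.3) = K_B, so x = (K_A − K_B)/(3372 − 919.3) = 4576.92/2452.7 = 1.87 km.

1.87 km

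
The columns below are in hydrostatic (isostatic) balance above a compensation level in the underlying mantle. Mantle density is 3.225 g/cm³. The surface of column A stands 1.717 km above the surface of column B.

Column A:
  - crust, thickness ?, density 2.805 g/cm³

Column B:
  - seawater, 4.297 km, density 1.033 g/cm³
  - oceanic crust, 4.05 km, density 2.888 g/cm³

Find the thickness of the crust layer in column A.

Take the compensation level at the base of the deeper column (depth z_c below the surface of column A) and equate Σ ρ_i t_i down to z_c; mantle fills any gap and the z_c terms cancel.
Column A: x×2.805 + (z_c − 0 − x)×3.225
Column B: 1.717×0 + 4.297×1.033 + 4.05×2.888 + (z_c − 1.717 − 8.347)×3.225
The z_c×3.225 term appears on both sides and cancels. Collect the known terms of each column as K = Σ(ρt)_known − 3.225 × (depth of known layers): K_A = 0 − 3.225×0 = 0; K_B = 16.135201 − 3.225×(1.717 + 8.347) = −16.321199.
Balance: K_A − x×(3.225 − 2.805) = K_B, so x = (K_A − K_B)/(3.225 − 2.805) = 16.3212/0.42 = 38.9 km.

38.9 km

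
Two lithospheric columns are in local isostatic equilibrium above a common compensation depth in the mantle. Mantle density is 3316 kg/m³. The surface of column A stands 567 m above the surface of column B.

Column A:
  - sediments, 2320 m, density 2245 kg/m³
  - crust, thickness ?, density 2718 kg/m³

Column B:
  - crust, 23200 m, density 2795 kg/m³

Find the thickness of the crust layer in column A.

19200 m

Take the compensation level at the base of the deeper column (depth z_c below the surface of column A) and equate Σ ρ_i t_i down to z_c; mantle fills any gap and the z_c terms cancel.
Column A: 2320×2245 + x×2718 + (z_c − 2320 − x)×3316
Column B: 567×0 + 23200×2795 + (z_c − 567 − 23200)×3316
The z_c×3316 term appears on both sides and cancels. Collect the known terms of each column as K = Σ(ρt)_known − 3316 × (depth of known layers): K_A = 5208400 − 3316×2320 = −2484720; K_B = 64844000 − 3316×(567 + 23200) = −13967372.
Balance: K_A − x×(3316 − 2718) = K_B, so x = (K_A − K_B)/(3316 − 2718) = 11482700/598 = 19200 m.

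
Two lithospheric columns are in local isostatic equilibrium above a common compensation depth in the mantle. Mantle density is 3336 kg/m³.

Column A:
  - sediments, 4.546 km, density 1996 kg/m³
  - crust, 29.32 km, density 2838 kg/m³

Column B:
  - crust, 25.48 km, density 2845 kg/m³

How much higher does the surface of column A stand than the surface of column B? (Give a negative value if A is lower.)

2.45 km

For any compensation level in the mantle, the mantle terms cancel and isostasy reduces to e = (Σt_A − Σt_B) − (Σ(ρt)_A − Σ(ρt)_B) / ρ_m.
Σt_A = 33.866 km; Σt_B = 25.48 km; Σ(ρt)_A = 92283.976; Σ(ρt)_B = 72490.6 (in km·kg/m³).
e = (33.866 − 25.48) − (92283.976 − 72490.6) / 3336 = 2.45 km.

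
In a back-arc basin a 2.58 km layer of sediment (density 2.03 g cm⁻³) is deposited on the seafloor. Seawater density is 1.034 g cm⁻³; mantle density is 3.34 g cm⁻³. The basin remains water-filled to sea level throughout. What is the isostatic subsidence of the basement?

Submarine loading: the sediment displaces seawater, and the subsidence is in turn flooded, so s (ρ_m − ρ_w) = t (ρ_sed − ρ_w).
s = 2.58 km × (2.03 − 1.034) / (3.34 − 1.034) = 1.11 km.

1.11 km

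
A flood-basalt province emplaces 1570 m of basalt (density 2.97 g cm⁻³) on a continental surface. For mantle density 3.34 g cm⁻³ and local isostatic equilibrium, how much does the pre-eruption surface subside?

1400 m

Subaerial loading: s = t ρ_load / ρ_m.
s = 1570 m × 2.97/3.34 = 1400 m.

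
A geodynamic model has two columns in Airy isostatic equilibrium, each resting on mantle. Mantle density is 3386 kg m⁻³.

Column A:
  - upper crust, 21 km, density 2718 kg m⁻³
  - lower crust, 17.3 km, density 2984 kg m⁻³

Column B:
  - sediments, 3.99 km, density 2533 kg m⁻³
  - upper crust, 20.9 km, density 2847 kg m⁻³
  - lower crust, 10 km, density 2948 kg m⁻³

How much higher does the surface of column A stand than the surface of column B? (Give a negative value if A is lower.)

0.571 km

For any compensation level in the mantle, the mantle terms cancel and isostasy reduces to e = (Σt_A − Σt_B) − (Σ(ρt)_A − Σ(ρt)_B) / ρ_m.
Σt_A = 38.3 km; Σt_B = 34.89 km; Σ(ρt)_A = 108701.2; Σ(ρt)_B = 99088.97 (in km·kg m⁻³).
e = (38.3 − 34.89) − (108701.2 − 99088.97) / 3386 = 0.571 km.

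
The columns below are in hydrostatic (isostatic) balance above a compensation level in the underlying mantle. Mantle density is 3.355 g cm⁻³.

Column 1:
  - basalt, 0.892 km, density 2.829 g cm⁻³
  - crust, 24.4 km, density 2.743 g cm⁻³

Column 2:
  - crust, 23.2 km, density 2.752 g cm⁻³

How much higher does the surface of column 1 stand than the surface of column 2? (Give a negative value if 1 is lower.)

0.421 km

For any compensation level in the mantle, the mantle terms cancel and isostasy reduces to e = (Σt_1 − Σt_2) − (Σ(ρt)_1 − Σ(ρt)_2) / ρ_m.
Σt_1 = 25.292 km; Σt_2 = 23.2 km; Σ(ρt)_1 = 69.452668; Σ(ρt)_2 = 63.8464 (in km·g cm⁻³).
e = (25.292 − 23.2) − (69.452668 − 63.8464) / 3.355 = 0.421 km.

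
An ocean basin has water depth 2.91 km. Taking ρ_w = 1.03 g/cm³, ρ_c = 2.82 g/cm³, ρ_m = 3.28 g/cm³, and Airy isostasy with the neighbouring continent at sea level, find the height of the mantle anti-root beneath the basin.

11.3 km

In Airy isostatic equilibrium: replacing crust with seawater at the top is compensated by replacing crust with mantle at the base: d (ρ_c − ρ_w) = a (ρ_m − ρ_c).
a = d (ρ_c − ρ_w)/(ρ_m − ρ_c) = 2.91 km × 1.79/0.46 = 11.3 km.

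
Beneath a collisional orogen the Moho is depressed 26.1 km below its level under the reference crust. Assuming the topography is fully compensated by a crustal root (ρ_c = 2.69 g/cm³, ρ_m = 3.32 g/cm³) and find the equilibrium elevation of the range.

6.11 km

Isostatic balance requires: ρ_c h = (ρ_m − ρ_c) r.
h = r (ρ_m − ρ_c) / ρ_c = 26.1 km × (3.32 − 2.69) / 2.69 = 6.11 km.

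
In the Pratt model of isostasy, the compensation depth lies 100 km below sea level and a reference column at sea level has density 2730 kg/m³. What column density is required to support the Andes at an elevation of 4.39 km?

Pratt balance: ρ_ref D = ρ (D + h).
ρ = ρ_ref D/(D + h) = 2730 × 100 km/(100 km + 4.39 km) = 2620 kg/m³.

2620 kg/m³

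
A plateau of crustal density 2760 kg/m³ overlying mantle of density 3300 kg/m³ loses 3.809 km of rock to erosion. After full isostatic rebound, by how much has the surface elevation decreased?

Rebound u = e ρ_c/ρ_m = 3.809 km × 2760/3300 = 3.186 km.
Net surface drop = e − u = 3.809 km − 3.186 km = e (ρ_m − ρ_c)/ρ_m = 0.623 km.

0.623 km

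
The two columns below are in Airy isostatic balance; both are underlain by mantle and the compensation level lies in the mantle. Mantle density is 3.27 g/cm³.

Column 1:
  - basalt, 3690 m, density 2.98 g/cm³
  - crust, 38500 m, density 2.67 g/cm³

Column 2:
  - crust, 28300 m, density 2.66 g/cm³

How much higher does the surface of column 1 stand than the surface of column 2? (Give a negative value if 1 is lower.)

For any compensation level in the mantle, the mantle terms cancel and isostasy reduces to e = (Σt_1 − Σt_2) − (Σ(ρt)_1 − Σ(ρt)_2) / ρ_m.
Σt_1 = 42190 m; Σt_2 = 28300 m; Σ(ρt)_1 = 113791.2; Σ(ρt)_2 = 75278 (in m·g/cm³).
e = (42190 − 28300) − (113791.2 − 75278) / 3.27 = 2110 m.

2110 m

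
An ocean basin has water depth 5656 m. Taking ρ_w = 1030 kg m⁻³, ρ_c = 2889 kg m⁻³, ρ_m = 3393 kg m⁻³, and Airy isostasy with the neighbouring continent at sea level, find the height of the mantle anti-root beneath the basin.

20900 m

Equating mass per unit area of the two columns: replacing crust with seawater at the top is compensated by replacing crust with mantle at the base: d (ρ_c − ρ_w) = a (ρ_m − ρ_c).
a = d (ρ_c − ρ_w)/(ρ_m − ρ_c) = 5656 m × 1859/504 = 20900 m.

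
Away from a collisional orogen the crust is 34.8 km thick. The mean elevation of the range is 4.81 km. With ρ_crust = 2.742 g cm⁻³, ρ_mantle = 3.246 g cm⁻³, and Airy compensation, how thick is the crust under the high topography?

Root depth r = h ρ_c / (ρ_m − ρ_c) = 4.81 km × 2.742 / 0.504 = 26.17 km.
Total thickness = T + h + r = 34.8 km + 4.81 km + 26.17 km = 65.8 km.

65.8 km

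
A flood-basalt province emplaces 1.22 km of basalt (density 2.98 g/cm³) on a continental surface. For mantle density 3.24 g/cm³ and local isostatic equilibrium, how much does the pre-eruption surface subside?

Subaerial loading: s = t ρ_load / ρ_m.
s = 1.22 km × 2.98/3.24 = 1.12 km.

1.12 km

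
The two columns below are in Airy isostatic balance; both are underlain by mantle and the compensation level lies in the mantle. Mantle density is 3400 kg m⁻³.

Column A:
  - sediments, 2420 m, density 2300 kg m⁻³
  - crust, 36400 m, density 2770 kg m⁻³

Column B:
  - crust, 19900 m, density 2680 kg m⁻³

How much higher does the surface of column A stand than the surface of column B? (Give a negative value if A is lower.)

3310 m

For any compensation level in the mantle, the mantle terms cancel and isostasy reduces to e = (Σt_A − Σt_B) − (Σ(ρt)_A − Σ(ρt)_B) / ρ_m.
Σt_A = 38820 m; Σt_B = 19900 m; Σ(ρt)_A = 106394000; Σ(ρt)_B = 53332000 (in m·kg m⁻³).
e = (38820 − 19900) − (106394000 − 53332000) / 3400 = 3310 m.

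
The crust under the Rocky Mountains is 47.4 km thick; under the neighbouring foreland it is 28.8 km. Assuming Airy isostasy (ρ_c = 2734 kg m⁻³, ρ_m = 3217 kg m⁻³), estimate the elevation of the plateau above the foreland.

Excess crust Δ = 47.4 km − 28.8 km = 18.6 km, split between elevation h and root r with h + r = Δ.
Airy balance ρ_c h = (ρ_m − ρ_c) r gives r = h ρ_c/(ρ_m − ρ_c), so h (1 + ρ_c/(ρ_m − ρ_c)) = Δ, i.e. h = Δ (ρ_m − ρ_c)/ρ_m.
h = 18.6 km × 483/3217 = 2.79 km.

2.79 km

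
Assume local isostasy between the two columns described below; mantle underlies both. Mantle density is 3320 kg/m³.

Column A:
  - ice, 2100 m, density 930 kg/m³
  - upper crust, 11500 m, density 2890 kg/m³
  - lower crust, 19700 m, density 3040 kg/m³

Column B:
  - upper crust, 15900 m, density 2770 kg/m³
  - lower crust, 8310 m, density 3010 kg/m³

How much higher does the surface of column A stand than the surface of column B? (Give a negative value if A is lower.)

For any compensation level in the mantle, the mantle terms cancel and isostasy reduces to e = (Σt_A − Σt_B) − (Σ(ρt)_A − Σ(ρt)_B) / ρ_m.
Σt_A = 33300 m; Σt_B = 24210 m; Σ(ρt)_A = 95076000; Σ(ρt)_B = 69056100 (in m·kg/m³).
e = (33300 − 24210) − (95076000 − 69056100) / 3320 = 1250 m.

1250 m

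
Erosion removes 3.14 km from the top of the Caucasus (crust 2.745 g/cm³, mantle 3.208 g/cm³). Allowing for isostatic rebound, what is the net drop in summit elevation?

0.453 km

Rebound u = e ρ_c/ρ_m = 3.14 km × 2.745/3.208 = 2.687 km.
Net surface drop = e − u = 3.14 km − 2.687 km = e (ρ_m − ρ_c)/ρ_m = 0.453 km.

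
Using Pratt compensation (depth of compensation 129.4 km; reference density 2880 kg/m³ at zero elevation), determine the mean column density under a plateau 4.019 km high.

2790 kg/m³

Pratt balance: ρ_ref D = ρ (D + h).
ρ = ρ_ref D/(D + h) = 2880 × 129.4 km/(129.4 km + 4.019 km) = 2790 kg/m³.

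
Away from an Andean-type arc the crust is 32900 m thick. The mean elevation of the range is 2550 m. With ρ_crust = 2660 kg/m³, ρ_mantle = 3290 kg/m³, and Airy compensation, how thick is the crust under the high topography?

46200 m

Root depth r = h ρ_c / (ρ_m − ρ_c) = 2550 m × 2660 / 630 = 10770 m.
Total thickness = T + h + r = 32900 m + 2550 m + 10770 m = 46200 m.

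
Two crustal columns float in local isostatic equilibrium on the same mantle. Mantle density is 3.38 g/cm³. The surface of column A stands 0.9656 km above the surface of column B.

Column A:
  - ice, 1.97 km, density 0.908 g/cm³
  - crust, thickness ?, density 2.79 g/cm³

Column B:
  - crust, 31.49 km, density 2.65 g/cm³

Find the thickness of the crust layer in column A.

Take the compensation level at the base of the deeper column (depth z_c below the surface of column A) and equate Σ ρ_i t_i down to z_c; mantle fills any gap and the z_c terms cancel.
Column A: 1.97×0.908 + x×2.79 + (z_c − 1.97 − x)×3.38
Column B: 0.9656×0 + 31.49×2.65 + (z_c − 0.9656 − 31.49)×3.38
The z_c×3.38 term appears on both sides and cancels. Collect the known terms of each column as K = Σ(ρt)_known − 3.38 × (depth of known layers): K_A = 1.78876 − 3.38×1.97 = −4.86984; K_B = 83.4485 − 3.38×(0.9656 + 31.49) = −26.251428.
Balance: K_A − x×(3.38 − 2.79) = K_B, so x = (K_A − K_B)/(3.38 − 2.79) = 21.3816/0.59 = 36.2 km.

36.2 km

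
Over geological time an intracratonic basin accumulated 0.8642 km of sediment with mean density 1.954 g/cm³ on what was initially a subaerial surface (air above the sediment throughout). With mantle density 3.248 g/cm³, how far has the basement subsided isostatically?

0.52 km

Subaerial load: s = t ρ_sed / ρ_m = 0.8642 km × 1.954/3.248 = 0.52 km.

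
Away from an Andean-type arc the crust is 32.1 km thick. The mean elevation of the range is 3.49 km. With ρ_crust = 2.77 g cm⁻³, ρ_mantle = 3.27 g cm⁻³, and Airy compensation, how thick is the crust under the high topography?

Root depth r = h ρ_c / (ρ_m − ρ_c) = 3.49 km × 2.77 / 0.5 = 19.33 km.
Total thickness = T + h + r = 32.1 km + 3.49 km + 19.33 km = 54.9 km.

54.9 km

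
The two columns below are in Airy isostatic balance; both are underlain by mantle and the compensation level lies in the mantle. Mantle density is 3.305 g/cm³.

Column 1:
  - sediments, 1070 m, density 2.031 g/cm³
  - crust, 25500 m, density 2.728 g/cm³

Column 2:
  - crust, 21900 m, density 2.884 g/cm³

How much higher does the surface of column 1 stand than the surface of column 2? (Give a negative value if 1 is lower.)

2070 m

For any compensation level in the mantle, the mantle terms cancel and isostasy reduces to e = (Σt_1 − Σt_2) − (Σ(ρt)_1 − Σ(ρt)_2) / ρ_m.
Σt_1 = 26570 m; Σt_2 = 21900 m; Σ(ρt)_1 = 71737.17; Σ(ρt)_2 = 63159.6 (in m·g/cm³).
e = (26570 − 21900) − (71737.17 − 63159.6) / 3.305 = 2070 m.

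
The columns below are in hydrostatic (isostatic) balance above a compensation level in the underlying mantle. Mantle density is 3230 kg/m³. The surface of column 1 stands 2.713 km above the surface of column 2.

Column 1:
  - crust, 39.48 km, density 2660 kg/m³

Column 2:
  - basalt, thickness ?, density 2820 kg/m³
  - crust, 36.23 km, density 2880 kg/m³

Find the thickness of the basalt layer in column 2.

2.59 km

Take the compensation level at the base of the deeper column (depth z_c below the surface of column 1) and equate Σ ρ_i t_i down to z_c; mantle fills any gap and the z_c terms cancel.
Column 1: 39.48×2660 + (z_c − 39.48)×3230
Column 2: 2.713×0 + x×2820 + 36.23×2880 + (z_c − 2.713 − 36.23 − x)×3230
The z_c×3230 term appears on both sides and cancels. Collect the known terms of each column as K = Σ(ρt)_known − 3230 × (depth of known layers): K_1 = 105016.8 − 3230×39.48 = −22503.6; K_2 = 104342.4 − 3230×(2.713 + 36.23) = −21443.49.
Balance: K_1 = K_2 − x×(3230 − 2820), so x = (K_2 − K_1)/(3230 − 2820) = 1060.11/410 = 2.59 km.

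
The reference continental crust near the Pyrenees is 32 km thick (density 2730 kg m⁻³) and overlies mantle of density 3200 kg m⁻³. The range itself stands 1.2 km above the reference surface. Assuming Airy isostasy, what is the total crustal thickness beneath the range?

40.2 km

Root depth r = h ρ_c / (ρ_m − ρ_c) = 1.2 km × 2730 / 470 = 6.97 km.
Total thickness = T + h + r = 32 km + 1.2 km + 6.97 km = 40.2 km.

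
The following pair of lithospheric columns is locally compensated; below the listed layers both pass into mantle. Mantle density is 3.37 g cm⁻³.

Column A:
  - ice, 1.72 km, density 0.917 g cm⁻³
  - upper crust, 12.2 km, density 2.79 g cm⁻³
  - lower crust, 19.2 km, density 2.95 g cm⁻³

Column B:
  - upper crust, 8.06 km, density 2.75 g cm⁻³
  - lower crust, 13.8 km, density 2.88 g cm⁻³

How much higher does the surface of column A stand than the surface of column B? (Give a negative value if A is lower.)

2.26 km

For any compensation level in the mantle, the mantle terms cancel and isostasy reduces to e = (Σt_A − Σt_B) − (Σ(ρt)_A − Σ(ρt)_B) / ρ_m.
Σt_A = 33.12 km; Σt_B = 21.86 km; Σ(ρt)_A = 92.25524; Σ(ρt)_B = 61.909 (in km·g cm⁻³).
e = (33.12 − 21.86) − (92.25524 − 61.909) / 3.37 = 2.26 km.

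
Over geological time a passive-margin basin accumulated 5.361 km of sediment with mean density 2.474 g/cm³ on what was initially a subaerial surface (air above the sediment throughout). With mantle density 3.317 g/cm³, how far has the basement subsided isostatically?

Subaerial load: s = t ρ_sed / ρ_m = 5.361 km × 2.474/3.317 = 4 km.

4 km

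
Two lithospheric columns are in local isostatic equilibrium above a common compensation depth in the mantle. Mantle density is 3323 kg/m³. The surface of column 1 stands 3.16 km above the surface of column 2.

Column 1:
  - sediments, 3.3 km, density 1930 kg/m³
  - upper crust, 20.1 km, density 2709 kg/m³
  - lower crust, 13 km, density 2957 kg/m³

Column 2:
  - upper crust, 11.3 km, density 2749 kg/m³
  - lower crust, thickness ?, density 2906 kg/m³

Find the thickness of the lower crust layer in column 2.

Take the compensation level at the base of the deeper column (depth z_c below the surface of column 1) and equate Σ ρ_i t_i down to z_c; mantle fills any gap and the z_c terms cancel.
Column 1: 3.3×1930 + 20.1×2709 + 13×2957 + (z_c − 36.4)×3323
Column 2: 3.16×0 + 11.3×2749 + x×2906 + (z_c − 3.16 − 11.3 − x)×3323
The z_c×3323 term appears on both sides and cancels. Collect the known terms of each column as K = Σ(ρt)_known − 3323 × (depth of known layers): K_1 = 99260.9 − 3323×36.4 = −21696.3; K_2 = 31063.7 − 3323×(3.16 + 11.3) = −16986.88.
Balance: K_1 = K_2 − x×(3323 − 2906), so x = (K_2 − K_1)/(3323 − 2906) = 4709.42/417 = 11.3 km.

11.3 km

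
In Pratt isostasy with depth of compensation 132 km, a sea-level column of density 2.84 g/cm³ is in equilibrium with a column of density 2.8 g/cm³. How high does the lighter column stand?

ρ_ref D = ρ (D + h) → h = D (ρ_ref − ρ)/ρ.
h = 132 km × (2.84 − 2.8)/2.8 = 1.89 km.

1.89 km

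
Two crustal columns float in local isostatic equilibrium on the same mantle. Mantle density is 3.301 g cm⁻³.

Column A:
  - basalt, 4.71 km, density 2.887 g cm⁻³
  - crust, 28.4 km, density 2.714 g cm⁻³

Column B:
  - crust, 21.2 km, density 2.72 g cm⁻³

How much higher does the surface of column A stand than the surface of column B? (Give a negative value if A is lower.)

For any compensation level in the mantle, the mantle terms cancel and isostasy reduces to e = (Σt_A − Σt_B) − (Σ(ρt)_A − Σ(ρt)_B) / ρ_m.
Σt_A = 33.11 km; Σt_B = 21.2 km; Σ(ρt)_A = 90.67537; Σ(ρt)_B = 57.664 (in km·g cm⁻³).
e = (33.11 − 21.2) − (90.67537 − 57.664) / 3.301 = 1.91 km.

1.91 km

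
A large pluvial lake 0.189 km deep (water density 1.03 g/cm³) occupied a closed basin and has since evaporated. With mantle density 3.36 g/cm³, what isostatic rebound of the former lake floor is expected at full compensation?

u = d ρ_w/ρ_m = 0.189 km × 1.03/3.36 = 0.0579 km.

0.0579 km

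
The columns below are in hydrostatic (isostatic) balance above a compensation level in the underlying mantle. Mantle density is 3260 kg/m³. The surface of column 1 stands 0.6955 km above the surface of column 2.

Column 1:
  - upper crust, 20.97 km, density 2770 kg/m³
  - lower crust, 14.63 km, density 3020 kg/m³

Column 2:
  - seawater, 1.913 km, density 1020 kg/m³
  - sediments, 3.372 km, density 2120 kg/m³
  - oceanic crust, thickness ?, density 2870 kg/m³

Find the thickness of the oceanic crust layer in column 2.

Take the compensation level at the base of the deeper column (depth z_c below the surface of column 1) and equate Σ ρ_i t_i down to z_c; mantle fills any gap and the z_c terms cancel.
Column 1: 20.97×2770 + 14.63×3020 + (z_c − 35.6)×3260
Column 2: 0.6955×0 + 1.913×1020 + 3.372×2120 + x×2870 + (z_c − 0.6955 − 5.285 − x)×3260
The z_c×3260 term appears on both sides and cancels. Collect the known terms of each column as K = Σ(ρt)_known − 3260 × (depth of known layers): K_1 = 102269.5 − 3260×35.6 = −13786.5; K_2 = 9099.9 − 3260×(0.6955 + 5.285) = −10396.53.
Balance: K_1 = K_2 − x×(3260 − 2870), so x = (K_2 − K_1)/(3260 − 2870) = 3389.97/390 = 8.69 km.

8.69 km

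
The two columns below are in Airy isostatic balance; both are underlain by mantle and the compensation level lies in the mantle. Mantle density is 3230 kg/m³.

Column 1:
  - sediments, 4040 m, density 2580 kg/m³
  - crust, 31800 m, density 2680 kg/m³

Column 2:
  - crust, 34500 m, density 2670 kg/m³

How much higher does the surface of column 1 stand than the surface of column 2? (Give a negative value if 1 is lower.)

For any compensation level in the mantle, the mantle terms cancel and isostasy reduces to e = (Σt_1 − Σt_2) − (Σ(ρt)_1 − Σ(ρt)_2) / ρ_m.
Σt_1 = 35840 m; Σt_2 = 34500 m; Σ(ρt)_1 = 95647200; Σ(ρt)_2 = 92115000 (in m·kg/m³).
e = (35840 − 34500) − (95647200 − 92115000) / 3230 = 246 m.

246 m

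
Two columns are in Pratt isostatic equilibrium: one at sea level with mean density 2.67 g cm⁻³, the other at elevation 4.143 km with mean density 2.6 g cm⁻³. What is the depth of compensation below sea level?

154 km

ρ_ref D = ρ (D + h) → D (ρ_ref − ρ) = ρ h.
D = ρ h/(ρ_ref − ρ) = 2.6 × 4.143 km/(2.67 − 2.6) = 154 km.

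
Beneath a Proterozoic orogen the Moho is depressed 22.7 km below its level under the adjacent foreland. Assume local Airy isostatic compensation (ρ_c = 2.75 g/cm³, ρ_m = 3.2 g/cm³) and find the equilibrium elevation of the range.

Balancing pressure at the compensation depth: ρ_c h = (ρ_m − ρ_c) r.
h = r (ρ_m − ρ_c) / ρ_c = 22.7 km × (3.2 − 2.75) / 2.75 = 3.71 km.

3.71 km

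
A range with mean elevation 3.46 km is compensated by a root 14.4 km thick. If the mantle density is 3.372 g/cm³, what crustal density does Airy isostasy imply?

2.72 g/cm³

ρ_c h = (ρ_m − ρ_c) r → ρ_c (h + r) = ρ_m r → ρ_c = ρ_m r / (h + r).
ρ_c = 3.372 × 14.4 km / (3.46 km + 14.4 km) = 2.72 g/cm³.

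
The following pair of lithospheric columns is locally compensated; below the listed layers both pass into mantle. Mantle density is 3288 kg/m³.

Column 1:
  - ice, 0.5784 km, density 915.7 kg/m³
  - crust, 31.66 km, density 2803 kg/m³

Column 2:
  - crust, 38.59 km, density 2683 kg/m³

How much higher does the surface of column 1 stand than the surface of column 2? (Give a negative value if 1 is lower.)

−2.01 km

For any compensation level in the mantle, the mantle terms cancel and isostasy reduces to e = (Σt_1 − Σt_2) − (Σ(ρt)_1 − Σ(ρt)_2) / ρ_m.
Σt_1 = 32.2384 km; Σt_2 = 38.59 km; Σ(ρt)_1 = 89272.6209; Σ(ρt)_2 = 103536.97 (in km·kg/m³).
e = (32.2384 − 38.59) − (89272.6209 − 103536.97) / 3288 = −2.01 km.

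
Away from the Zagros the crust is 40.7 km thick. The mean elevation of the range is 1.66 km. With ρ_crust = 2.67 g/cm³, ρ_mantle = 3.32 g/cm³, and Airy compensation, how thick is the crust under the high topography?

49.2 km

Root depth r = h ρ_c / (ρ_m − ρ_c) = 1.66 km × 2.67 / 0.65 = 6.819 km.
Total thickness = T + h + r = 40.7 km + 1.66 km + 6.819 km = 49.2 km.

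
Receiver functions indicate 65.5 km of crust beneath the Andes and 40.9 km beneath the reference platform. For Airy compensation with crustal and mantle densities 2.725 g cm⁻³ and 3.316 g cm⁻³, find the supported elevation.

Excess crust Δ = 65.5 km − 40.9 km = 24.6 km, split between elevation h and root r with h + r = Δ.
Airy balance ρ_c h = (ρ_m − ρ_c) r gives r = h ρ_c/(ρ_m − ρ_c), so h (1 + ρ_c/(ρ_m − ρ_c)) = Δ, i.e. h = Δ (ρ_m − ρ_c)/ρ_m.
h = 24.6 km × 0.591/3.316 = 4.38 km.

4.38 km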